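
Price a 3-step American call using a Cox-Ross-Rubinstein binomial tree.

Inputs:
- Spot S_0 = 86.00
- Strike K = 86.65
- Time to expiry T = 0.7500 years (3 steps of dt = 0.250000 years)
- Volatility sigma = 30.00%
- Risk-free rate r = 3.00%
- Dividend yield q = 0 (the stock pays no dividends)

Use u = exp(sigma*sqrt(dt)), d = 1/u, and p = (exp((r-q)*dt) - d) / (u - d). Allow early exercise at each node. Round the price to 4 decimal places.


dt = T/N = 0.250000
u = exp(sigma*sqrt(dt)) = 1.161834; d = 1/u = 0.860708
p = (exp((r-q)*dt) - d) / (u - d) = 0.487570
Discount per step: exp(-r*dt) = 0.992528
Stock lattice S(k, i) with i counting down-moves:
  k=0: S(0,0) = 86.0000
  k=1: S(1,0) = 99.9177; S(1,1) = 74.0209
  k=2: S(2,0) = 116.0879; S(2,1) = 86.0000; S(2,2) = 63.7104
  k=3: S(3,0) = 134.8748; S(3,1) = 99.9177; S(3,2) = 74.0209; S(3,3) = 54.8360
Terminal payoffs V(N, i) = max(S_T - K, 0):
  V(3,0) = 48.224848; V(3,1) = 13.267745; V(3,2) = 0.000000; V(3,3) = 0.000000
Backward induction: V(k, i) = exp(-r*dt) * [p * V(k+1, i) + (1-p) * V(k+1, i+1)]; then take max(V_cont, immediate exercise) for American.
  V(2,0) = exp(-r*dt) * [p*48.224848 + (1-p)*13.267745] = 30.085302; exercise = 29.437857; V(2,0) = max -> 30.085302
  V(2,1) = exp(-r*dt) * [p*13.267745 + (1-p)*0.000000] = 6.420622; exercise = 0.000000; V(2,1) = max -> 6.420622
  V(2,2) = exp(-r*dt) * [p*0.000000 + (1-p)*0.000000] = 0.000000; exercise = 0.000000; V(2,2) = max -> 0.000000
  V(1,0) = exp(-r*dt) * [p*30.085302 + (1-p)*6.420622] = 17.824629; exercise = 13.267745; V(1,0) = max -> 17.824629
  V(1,1) = exp(-r*dt) * [p*6.420622 + (1-p)*0.000000] = 3.107114; exercise = 0.000000; V(1,1) = max -> 3.107114
  V(0,0) = exp(-r*dt) * [p*17.824629 + (1-p)*3.107114] = 10.206103; exercise = 0.000000; V(0,0) = max -> 10.206103

Answer: Price = V(0,0) = 10.2061


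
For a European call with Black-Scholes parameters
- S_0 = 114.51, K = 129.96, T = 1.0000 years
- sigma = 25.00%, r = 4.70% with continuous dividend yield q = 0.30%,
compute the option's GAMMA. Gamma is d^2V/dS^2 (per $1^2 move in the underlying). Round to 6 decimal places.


Answer: Gamma = 0.013604

Derivation:
d1 = -0.2052582215; d2 = -0.4552582215
phi(d1) = 0.3906262721; exp(-qT) = 0.9970044955; exp(-rT) = 0.9540873976
Gamma = exp(-qT) * phi(d1) / (S * sigma * sqrt(T)) = 0.9970044955 * 0.3906262721 / (114.5100 * 0.2500 * 1.0000000000) = 0.013604


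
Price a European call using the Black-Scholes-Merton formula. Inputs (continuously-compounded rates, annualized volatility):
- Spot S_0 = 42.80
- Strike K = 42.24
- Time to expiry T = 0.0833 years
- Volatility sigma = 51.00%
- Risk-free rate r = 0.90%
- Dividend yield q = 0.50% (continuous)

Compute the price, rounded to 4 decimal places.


d1 = (ln(S/K) + (r - q + 0.5*sigma^2) * T) / (sigma * sqrt(T)) = 0.16533747
d2 = d1 - sigma * sqrt(T) = 0.01814260
exp(-rT) = 0.99925058; exp(-qT) = 0.99958359
C = S_0 * exp(-qT) * N(d1) - K * exp(-rT) * N(d2)
N(d1) = 0.56566082; N(d2) = 0.50723745
C = 42.8000 * 0.99958359 * 0.56566082 - 42.2400 * 0.99925058 * 0.50723745 = 2.7905

Answer: Price = 2.7905


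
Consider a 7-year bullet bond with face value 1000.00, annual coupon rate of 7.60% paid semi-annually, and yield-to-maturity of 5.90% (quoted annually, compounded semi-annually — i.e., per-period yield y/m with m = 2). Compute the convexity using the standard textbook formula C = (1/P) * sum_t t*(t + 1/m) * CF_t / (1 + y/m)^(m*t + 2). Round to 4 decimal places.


Answer: Convexity = 36.7970

Derivation:
Coupon per period c = face * coupon_rate / m = 38.000000
Periods per year m = 2; per-period yield y/m = 0.029500
Number of cashflows N = 14
Cashflows (t years, CF_t, discount factor 1/(1+y/m)^(m*t), PV):
  t = 0.5000: CF_t = 38.000000, DF = 0.971345, PV = 36.911122
  t = 1.0000: CF_t = 38.000000, DF = 0.943512, PV = 35.853445
  t = 1.5000: CF_t = 38.000000, DF = 0.916476, PV = 34.826076
  t = 2.0000: CF_t = 38.000000, DF = 0.890214, PV = 33.828146
  t = 2.5000: CF_t = 38.000000, DF = 0.864706, PV = 32.858811
  t = 3.0000: CF_t = 38.000000, DF = 0.839928, PV = 31.917252
  t = 3.5000: CF_t = 38.000000, DF = 0.815860, PV = 31.002673
  t = 4.0000: CF_t = 38.000000, DF = 0.792482, PV = 30.114301
  t = 4.5000: CF_t = 38.000000, DF = 0.769773, PV = 29.251385
  t = 5.0000: CF_t = 38.000000, DF = 0.747716, PV = 28.413196
  t = 5.5000: CF_t = 38.000000, DF = 0.726290, PV = 27.599025
  t = 6.0000: CF_t = 38.000000, DF = 0.705479, PV = 26.808183
  t = 6.5000: CF_t = 38.000000, DF = 0.685263, PV = 26.040003
  t = 7.0000: CF_t = 1038.000000, DF = 0.665627, PV = 690.921075
Price P = sum_t PV_t = 1096.344694
Convexity numerator sum_t t*(t + 1/m) * CF_t / (1+y/m)^(m*t + 2):
  t = 0.5000: term = 17.413038
  t = 1.0000: term = 50.742219
  t = 1.5000: term = 98.576432
  t = 2.0000: term = 159.586259
  t = 2.5000: term = 232.520048
  t = 3.0000: term = 316.200162
  t = 3.5000: term = 409.519394
  t = 4.0000: term = 511.437528
  t = 4.5000: term = 620.978057
  t = 5.0000: term = 737.225042
  t = 5.5000: term = 859.320107
  t = 6.0000: term = 986.459570
  t = 6.5000: term = 1117.891693
  t = 7.0000: term = 34224.336842
Convexity = (1/P) * sum = 40342.206391 / 1096.344694 = 36.797010


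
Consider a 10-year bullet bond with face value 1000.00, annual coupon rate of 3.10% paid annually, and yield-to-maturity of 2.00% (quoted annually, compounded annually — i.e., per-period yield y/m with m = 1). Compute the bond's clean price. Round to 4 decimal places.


Coupon per period c = face * coupon_rate / m = 31.000000
Periods per year m = 1; per-period yield y/m = 0.020000
Number of cashflows N = 10
Cashflows (t years, CF_t, discount factor 1/(1+y/m)^(m*t), PV):
  t = 1.0000: CF_t = 31.000000, DF = 0.980392, PV = 30.392157
  t = 2.0000: CF_t = 31.000000, DF = 0.961169, PV = 29.796232
  t = 3.0000: CF_t = 31.000000, DF = 0.942322, PV = 29.211992
  t = 4.0000: CF_t = 31.000000, DF = 0.923845, PV = 28.639208
  t = 5.0000: CF_t = 31.000000, DF = 0.905731, PV = 28.077655
  t = 6.0000: CF_t = 31.000000, DF = 0.887971, PV = 27.527113
  t = 7.0000: CF_t = 31.000000, DF = 0.870560, PV = 26.987366
  t = 8.0000: CF_t = 31.000000, DF = 0.853490, PV = 26.458202
  t = 9.0000: CF_t = 31.000000, DF = 0.836755, PV = 25.939413
  t = 10.0000: CF_t = 1031.000000, DF = 0.820348, PV = 845.779097
Price P = sum_t PV_t = 1098.808435

Answer: Price = 1098.8084


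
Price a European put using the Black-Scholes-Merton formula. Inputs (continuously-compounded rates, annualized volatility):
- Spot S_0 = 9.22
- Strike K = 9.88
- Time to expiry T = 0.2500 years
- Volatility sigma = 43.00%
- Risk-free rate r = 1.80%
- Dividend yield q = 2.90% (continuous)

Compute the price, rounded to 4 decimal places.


Answer: Price = 1.1987

Derivation:
d1 = (ln(S/K) + (r - q + 0.5*sigma^2) * T) / (sigma * sqrt(T)) = -0.22686035
d2 = d1 - sigma * sqrt(T) = -0.44186035
exp(-rT) = 0.99551011; exp(-qT) = 0.99277622
P = K * exp(-rT) * N(-d2) - S_0 * exp(-qT) * N(-d1)
N(-d1) = 0.58973383; N(-d2) = 0.67070487
P = 9.8800 * 0.99551011 * 0.67070487 - 9.2200 * 0.99277622 * 0.58973383 = 1.1987


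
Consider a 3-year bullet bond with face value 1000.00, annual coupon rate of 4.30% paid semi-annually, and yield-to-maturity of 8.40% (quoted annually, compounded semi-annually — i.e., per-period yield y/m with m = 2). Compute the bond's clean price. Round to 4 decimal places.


Coupon per period c = face * coupon_rate / m = 21.500000
Periods per year m = 2; per-period yield y/m = 0.042000
Number of cashflows N = 6
Cashflows (t years, CF_t, discount factor 1/(1+y/m)^(m*t), PV):
  t = 0.5000: CF_t = 21.500000, DF = 0.959693, PV = 20.633397
  t = 1.0000: CF_t = 21.500000, DF = 0.921010, PV = 19.801725
  t = 1.5000: CF_t = 21.500000, DF = 0.883887, PV = 19.003575
  t = 2.0000: CF_t = 21.500000, DF = 0.848260, PV = 18.237596
  t = 2.5000: CF_t = 21.500000, DF = 0.814069, PV = 17.502491
  t = 3.0000: CF_t = 1021.500000, DF = 0.781257, PV = 798.053593
Price P = sum_t PV_t = 893.232377

Answer: Price = 893.2324


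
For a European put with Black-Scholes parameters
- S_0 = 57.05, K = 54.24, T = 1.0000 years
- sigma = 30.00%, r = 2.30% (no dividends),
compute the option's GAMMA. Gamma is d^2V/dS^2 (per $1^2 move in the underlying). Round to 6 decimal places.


Answer: Gamma = 0.021560

Derivation:
d1 = 0.3950314423; d2 = 0.0950314423
phi(d1) = 0.3689982220; exp(-qT) = 1.0000000000; exp(-rT) = 0.9772624838
Gamma = exp(-qT) * phi(d1) / (S * sigma * sqrt(T)) = 1.0000000000 * 0.3689982220 / (57.0500 * 0.3000 * 1.0000000000) = 0.021560


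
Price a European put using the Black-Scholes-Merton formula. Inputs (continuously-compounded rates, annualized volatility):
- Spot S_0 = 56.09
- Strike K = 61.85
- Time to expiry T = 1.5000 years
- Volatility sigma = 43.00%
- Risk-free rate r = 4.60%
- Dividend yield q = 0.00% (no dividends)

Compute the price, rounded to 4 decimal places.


Answer: Price = 12.6549

Derivation:
d1 = (ln(S/K) + (r - q + 0.5*sigma^2) * T) / (sigma * sqrt(T)) = 0.20872016
d2 = d1 - sigma * sqrt(T) = -0.31792014
exp(-rT) = 0.93332668; exp(-qT) = 1.00000000
P = K * exp(-rT) * N(-d2) - S_0 * exp(-qT) * N(-d1)
N(-d1) = 0.41733335; N(-d2) = 0.62472724
P = 61.8500 * 0.93332668 * 0.62472724 - 56.0900 * 1.00000000 * 0.41733335 = 12.6549


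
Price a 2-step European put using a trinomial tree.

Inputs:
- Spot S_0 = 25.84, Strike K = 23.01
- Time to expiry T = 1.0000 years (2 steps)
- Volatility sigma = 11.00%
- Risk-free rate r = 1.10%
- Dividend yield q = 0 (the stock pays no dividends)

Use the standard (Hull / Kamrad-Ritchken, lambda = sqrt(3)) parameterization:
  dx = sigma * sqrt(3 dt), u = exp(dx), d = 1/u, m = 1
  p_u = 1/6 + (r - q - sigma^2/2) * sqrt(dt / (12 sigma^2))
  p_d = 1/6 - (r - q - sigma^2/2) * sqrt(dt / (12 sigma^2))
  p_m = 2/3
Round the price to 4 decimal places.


Answer: Price = V(0,0) = 0.1689

Derivation:
dt = T/N = 0.500000; dx = sigma*sqrt(3*dt) = 0.134722
u = exp(dx) = 1.144219; d = 1/u = 0.873959
p_u = 0.175852, p_m = 0.666667, p_d = 0.157481
Discount per step: exp(-r*dt) = 0.994515
Stock lattice S(k, j) with j the centered position index:
  k=0: S(0,+0) = 25.8400
  k=1: S(1,-1) = 22.5831; S(1,+0) = 25.8400; S(1,+1) = 29.5666
  k=2: S(2,-2) = 19.7367; S(2,-1) = 22.5831; S(2,+0) = 25.8400; S(2,+1) = 29.5666; S(2,+2) = 33.8307
Terminal payoffs V(N, j) = max(K - S_T, 0):
  V(2,-2) = 3.273301; V(2,-1) = 0.426902; V(2,+0) = 0.000000; V(2,+1) = 0.000000; V(2,+2) = 0.000000
Backward induction: V(k, j) = exp(-r*dt) * [p_u * V(k+1, j+1) + p_m * V(k+1, j) + p_d * V(k+1, j-1)]
  V(1,-1) = exp(-r*dt) * [p_u*0.000000 + p_m*0.426902 + p_d*3.273301] = 0.795696
  V(1,+0) = exp(-r*dt) * [p_u*0.000000 + p_m*0.000000 + p_d*0.426902] = 0.066860
  V(1,+1) = exp(-r*dt) * [p_u*0.000000 + p_m*0.000000 + p_d*0.000000] = 0.000000
  V(0,+0) = exp(-r*dt) * [p_u*0.000000 + p_m*0.066860 + p_d*0.795696] = 0.168949


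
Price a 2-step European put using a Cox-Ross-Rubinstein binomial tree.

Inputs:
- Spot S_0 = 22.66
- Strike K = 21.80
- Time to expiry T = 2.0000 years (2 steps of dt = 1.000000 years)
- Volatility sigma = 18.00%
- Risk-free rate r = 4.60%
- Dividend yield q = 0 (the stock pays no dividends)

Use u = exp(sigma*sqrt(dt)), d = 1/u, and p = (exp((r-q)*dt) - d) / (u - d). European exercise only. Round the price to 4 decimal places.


Answer: Price = V(0,0) = 0.9402

Derivation:
dt = T/N = 1.000000
u = exp(sigma*sqrt(dt)) = 1.197217; d = 1/u = 0.835270
p = (exp((r-q)*dt) - d) / (u - d) = 0.585180
Discount per step: exp(-r*dt) = 0.955042
Stock lattice S(k, i) with i counting down-moves:
  k=0: S(0,0) = 22.6600
  k=1: S(1,0) = 27.1289; S(1,1) = 18.9272
  k=2: S(2,0) = 32.4792; S(2,1) = 22.6600; S(2,2) = 15.8093
Terminal payoffs V(N, i) = max(K - S_T, 0):
  V(2,0) = 0.000000; V(2,1) = 0.000000; V(2,2) = 5.990654
Backward induction: V(k, i) = exp(-r*dt) * [p * V(k+1, i) + (1-p) * V(k+1, i+1)].
  V(1,0) = exp(-r*dt) * [p*0.000000 + (1-p)*0.000000] = 0.000000
  V(1,1) = exp(-r*dt) * [p*0.000000 + (1-p)*5.990654] = 2.373321
  V(0,0) = exp(-r*dt) * [p*0.000000 + (1-p)*2.373321] = 0.940240


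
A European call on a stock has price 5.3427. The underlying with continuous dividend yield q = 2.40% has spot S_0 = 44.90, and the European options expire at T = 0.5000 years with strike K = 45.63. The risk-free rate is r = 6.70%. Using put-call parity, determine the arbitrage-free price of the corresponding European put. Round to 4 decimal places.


Answer: Put price = 5.1050

Derivation:
Put-call parity: C - P = S_0 * exp(-qT) - K * exp(-rT).
S_0 * exp(-qT) = 44.9000 * 0.98807171 = 44.36441991
K * exp(-rT) = 45.6300 * 0.96705491 = 44.12671560
P = C - S*exp(-qT) + K*exp(-rT)
P = 5.3427 - 44.36441991 + 44.12671560 = 5.1050


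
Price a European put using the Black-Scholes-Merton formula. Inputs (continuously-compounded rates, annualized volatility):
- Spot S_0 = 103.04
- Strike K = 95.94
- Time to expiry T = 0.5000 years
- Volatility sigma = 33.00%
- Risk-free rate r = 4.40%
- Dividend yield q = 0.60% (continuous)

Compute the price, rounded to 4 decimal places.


Answer: Price = 5.3628

Derivation:
d1 = (ln(S/K) + (r - q + 0.5*sigma^2) * T) / (sigma * sqrt(T)) = 0.50405685
d2 = d1 - sigma * sqrt(T) = 0.27071162
exp(-rT) = 0.97824024; exp(-qT) = 0.99700450
P = K * exp(-rT) * N(-d2) - S_0 * exp(-qT) * N(-d1)
N(-d1) = 0.30711071; N(-d2) = 0.39330642
P = 95.9400 * 0.97824024 * 0.39330642 - 103.0400 * 0.99700450 * 0.30711071 = 5.3628


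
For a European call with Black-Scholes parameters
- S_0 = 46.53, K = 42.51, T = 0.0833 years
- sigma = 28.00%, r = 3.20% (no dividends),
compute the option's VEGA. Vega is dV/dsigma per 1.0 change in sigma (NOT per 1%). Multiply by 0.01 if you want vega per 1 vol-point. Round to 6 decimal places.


d1 = 1.1915043133; d2 = 1.1106914430
phi(d1) = 0.1961687938; exp(-qT) = 1.0000000000; exp(-rT) = 0.9973379496
Vega = S * exp(-qT) * phi(d1) * sqrt(T) = 46.5300 * 1.0000000000 * 0.1961687938 * 0.2886173938 = 2.634423

Answer: Vega = 2.634423


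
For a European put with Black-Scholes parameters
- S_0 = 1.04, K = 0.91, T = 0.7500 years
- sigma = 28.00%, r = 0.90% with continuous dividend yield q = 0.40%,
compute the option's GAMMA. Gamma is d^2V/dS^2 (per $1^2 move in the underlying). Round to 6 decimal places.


Answer: Gamma = 1.245329

Derivation:
d1 = 0.6873824779; d2 = 0.4448953648
phi(d1) = 0.3149989830; exp(-qT) = 0.9970044955; exp(-rT) = 0.9932727301
Gamma = exp(-qT) * phi(d1) / (S * sigma * sqrt(T)) = 0.9970044955 * 0.3149989830 / (1.0400 * 0.2800 * 0.8660254038) = 1.245329


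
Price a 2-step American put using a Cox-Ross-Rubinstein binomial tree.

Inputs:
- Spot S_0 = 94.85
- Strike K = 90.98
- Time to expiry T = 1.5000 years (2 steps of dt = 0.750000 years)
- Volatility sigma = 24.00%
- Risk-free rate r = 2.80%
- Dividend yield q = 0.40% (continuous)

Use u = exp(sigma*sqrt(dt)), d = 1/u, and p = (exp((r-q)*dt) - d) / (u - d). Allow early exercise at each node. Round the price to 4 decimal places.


Answer: Price = V(0,0) = 7.0360

Derivation:
dt = T/N = 0.750000
u = exp(sigma*sqrt(dt)) = 1.231024; d = 1/u = 0.812332
p = (exp((r-q)*dt) - d) / (u - d) = 0.491605
Discount per step: exp(-r*dt) = 0.979219
Stock lattice S(k, i) with i counting down-moves:
  k=0: S(0,0) = 94.8500
  k=1: S(1,0) = 116.7626; S(1,1) = 77.0497
  k=2: S(2,0) = 143.7375; S(2,1) = 94.8500; S(2,2) = 62.5899
Terminal payoffs V(N, i) = max(K - S_T, 0):
  V(2,0) = 0.000000; V(2,1) = 0.000000; V(2,2) = 28.390064
Backward induction: V(k, i) = exp(-r*dt) * [p * V(k+1, i) + (1-p) * V(k+1, i+1)]; then take max(V_cont, immediate exercise) for American.
  V(1,0) = exp(-r*dt) * [p*0.000000 + (1-p)*0.000000] = 0.000000; exercise = 0.000000; V(1,0) = max -> 0.000000
  V(1,1) = exp(-r*dt) * [p*0.000000 + (1-p)*28.390064] = 14.133425; exercise = 13.930305; V(1,1) = max -> 14.133425
  V(0,0) = exp(-r*dt) * [p*0.000000 + (1-p)*14.133425] = 7.036043; exercise = 0.000000; V(0,0) = max -> 7.036043


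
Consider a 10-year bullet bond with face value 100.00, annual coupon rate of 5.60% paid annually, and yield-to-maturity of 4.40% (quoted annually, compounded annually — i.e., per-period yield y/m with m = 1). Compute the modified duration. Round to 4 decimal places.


Answer: Modified duration = 7.6885

Derivation:
Coupon per period c = face * coupon_rate / m = 5.600000
Periods per year m = 1; per-period yield y/m = 0.044000
Number of cashflows N = 10
Cashflows (t years, CF_t, discount factor 1/(1+y/m)^(m*t), PV):
  t = 1.0000: CF_t = 5.600000, DF = 0.957854, PV = 5.363985
  t = 2.0000: CF_t = 5.600000, DF = 0.917485, PV = 5.137916
  t = 3.0000: CF_t = 5.600000, DF = 0.878817, PV = 4.921376
  t = 4.0000: CF_t = 5.600000, DF = 0.841779, PV = 4.713962
  t = 5.0000: CF_t = 5.600000, DF = 0.806302, PV = 4.515289
  t = 6.0000: CF_t = 5.600000, DF = 0.772320, PV = 4.324989
  t = 7.0000: CF_t = 5.600000, DF = 0.739770, PV = 4.142710
  t = 8.0000: CF_t = 5.600000, DF = 0.708592, PV = 3.968113
  t = 9.0000: CF_t = 5.600000, DF = 0.678728, PV = 3.800875
  t = 10.0000: CF_t = 105.600000, DF = 0.650122, PV = 68.652907
Price P = sum_t PV_t = 109.542121
First compute Macaulay numerator sum_t t * PV_t:
  t * PV_t at t = 1.0000: 5.363985
  t * PV_t at t = 2.0000: 10.275833
  t * PV_t at t = 3.0000: 14.764127
  t * PV_t at t = 4.0000: 18.855846
  t * PV_t at t = 5.0000: 22.576444
  t * PV_t at t = 6.0000: 25.949936
  t * PV_t at t = 7.0000: 28.998970
  t * PV_t at t = 8.0000: 31.744904
  t * PV_t at t = 9.0000: 34.207871
  t * PV_t at t = 10.0000: 686.529070
Macaulay duration D = 879.266987 / 109.542121 = 8.026748
Modified duration = D / (1 + y/m) = 8.026748 / (1 + 0.044000) = 7.688456


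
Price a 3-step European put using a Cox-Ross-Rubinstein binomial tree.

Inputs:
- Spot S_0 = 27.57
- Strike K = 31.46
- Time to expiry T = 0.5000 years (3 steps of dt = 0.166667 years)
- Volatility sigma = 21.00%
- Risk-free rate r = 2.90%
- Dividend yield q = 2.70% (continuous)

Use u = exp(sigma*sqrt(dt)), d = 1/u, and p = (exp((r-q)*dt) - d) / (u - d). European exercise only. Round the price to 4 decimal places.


dt = T/N = 0.166667
u = exp(sigma*sqrt(dt)) = 1.089514; d = 1/u = 0.917840
p = (exp((r-q)*dt) - d) / (u - d) = 0.480522
Discount per step: exp(-r*dt) = 0.995178
Stock lattice S(k, i) with i counting down-moves:
  k=0: S(0,0) = 27.5700
  k=1: S(1,0) = 30.0379; S(1,1) = 25.3049
  k=2: S(2,0) = 32.7267; S(2,1) = 27.5700; S(2,2) = 23.2258
  k=3: S(3,0) = 35.6563; S(3,1) = 30.0379; S(3,2) = 25.3049; S(3,3) = 21.3176
Terminal payoffs V(N, i) = max(K - S_T, 0):
  V(3,0) = 0.000000; V(3,1) = 1.422087; V(3,2) = 6.155150; V(3,3) = 10.142426
Backward induction: V(k, i) = exp(-r*dt) * [p * V(k+1, i) + (1-p) * V(k+1, i+1)].
  V(2,0) = exp(-r*dt) * [p*0.000000 + (1-p)*1.422087] = 0.735181
  V(2,1) = exp(-r*dt) * [p*1.422087 + (1-p)*6.155150] = 3.862096
  V(2,2) = exp(-r*dt) * [p*6.155150 + (1-p)*10.142426] = 8.186787
  V(1,0) = exp(-r*dt) * [p*0.735181 + (1-p)*3.862096] = 2.348167
  V(1,1) = exp(-r*dt) * [p*3.862096 + (1-p)*8.186787] = 6.079224
  V(0,0) = exp(-r*dt) * [p*2.348167 + (1-p)*6.079224] = 4.265701

Answer: Price = V(0,0) = 4.2657


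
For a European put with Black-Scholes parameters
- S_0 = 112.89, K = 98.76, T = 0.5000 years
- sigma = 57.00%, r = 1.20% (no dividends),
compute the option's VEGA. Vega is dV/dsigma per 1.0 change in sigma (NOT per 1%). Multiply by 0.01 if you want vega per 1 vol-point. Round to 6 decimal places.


d1 = 0.5481844795; d2 = 0.1451336142
phi(d1) = 0.3432859022; exp(-qT) = 1.0000000000; exp(-rT) = 0.9940179641
Vega = S * exp(-qT) * phi(d1) * sqrt(T) = 112.8900 * 1.0000000000 * 0.3432859022 * 0.7071067812 = 27.402895

Answer: Vega = 27.402895


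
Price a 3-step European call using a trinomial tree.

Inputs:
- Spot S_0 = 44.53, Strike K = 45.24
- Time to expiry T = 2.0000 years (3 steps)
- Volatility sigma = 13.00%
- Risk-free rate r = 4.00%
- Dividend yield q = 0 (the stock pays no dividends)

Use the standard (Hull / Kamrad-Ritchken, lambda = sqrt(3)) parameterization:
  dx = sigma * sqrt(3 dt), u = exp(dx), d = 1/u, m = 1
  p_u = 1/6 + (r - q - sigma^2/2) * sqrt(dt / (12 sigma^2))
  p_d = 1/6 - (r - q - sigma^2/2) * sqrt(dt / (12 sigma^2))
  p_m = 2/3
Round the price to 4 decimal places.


Answer: Price = V(0,0) = 4.5040

Derivation:
dt = T/N = 0.666667; dx = sigma*sqrt(3*dt) = 0.183848
u = exp(dx) = 1.201833; d = 1/u = 0.832062
p_u = 0.223870, p_m = 0.666667, p_d = 0.109464
Discount per step: exp(-r*dt) = 0.973686
Stock lattice S(k, j) with j the centered position index:
  k=0: S(0,+0) = 44.5300
  k=1: S(1,-1) = 37.0517; S(1,+0) = 44.5300; S(1,+1) = 53.5176
  k=2: S(2,-2) = 30.8294; S(2,-1) = 37.0517; S(2,+0) = 44.5300; S(2,+1) = 53.5176; S(2,+2) = 64.3192
  k=3: S(3,-3) = 25.6520; S(3,-2) = 30.8294; S(3,-1) = 37.0517; S(3,+0) = 44.5300; S(3,+1) = 53.5176; S(3,+2) = 64.3192; S(3,+3) = 77.3010
Terminal payoffs V(N, j) = max(S_T - K, 0):
  V(3,-3) = 0.000000; V(3,-2) = 0.000000; V(3,-1) = 0.000000; V(3,+0) = 0.000000; V(3,+1) = 8.277617; V(3,+2) = 19.079229; V(3,+3) = 32.060963
Backward induction: V(k, j) = exp(-r*dt) * [p_u * V(k+1, j+1) + p_m * V(k+1, j) + p_d * V(k+1, j-1)]
  V(2,-2) = exp(-r*dt) * [p_u*0.000000 + p_m*0.000000 + p_d*0.000000] = 0.000000
  V(2,-1) = exp(-r*dt) * [p_u*0.000000 + p_m*0.000000 + p_d*0.000000] = 0.000000
  V(2,+0) = exp(-r*dt) * [p_u*8.277617 + p_m*0.000000 + p_d*0.000000] = 1.804345
  V(2,+1) = exp(-r*dt) * [p_u*19.079229 + p_m*8.277617 + p_d*0.000000] = 9.532066
  V(2,+2) = exp(-r*dt) * [p_u*32.060963 + p_m*19.079229 + p_d*8.277617] = 20.255648
  V(1,-1) = exp(-r*dt) * [p_u*1.804345 + p_m*0.000000 + p_d*0.000000] = 0.393309
  V(1,+0) = exp(-r*dt) * [p_u*9.532066 + p_m*1.804345 + p_d*0.000000] = 3.249032
  V(1,+1) = exp(-r*dt) * [p_u*20.255648 + p_m*9.532066 + p_d*1.804345] = 10.795106
  V(0,+0) = exp(-r*dt) * [p_u*10.795106 + p_m*3.249032 + p_d*0.393309] = 4.504049


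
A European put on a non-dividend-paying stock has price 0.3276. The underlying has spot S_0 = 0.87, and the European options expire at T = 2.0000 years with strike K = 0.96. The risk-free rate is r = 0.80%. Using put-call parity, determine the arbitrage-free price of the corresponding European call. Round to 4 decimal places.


Put-call parity: C - P = S_0 * exp(-qT) - K * exp(-rT).
S_0 * exp(-qT) = 0.8700 * 1.00000000 = 0.87000000
K * exp(-rT) = 0.9600 * 0.98412732 = 0.94476223
C = P + S*exp(-qT) - K*exp(-rT)
C = 0.3276 + 0.87000000 - 0.94476223 = 0.2528

Answer: Call price = 0.2528


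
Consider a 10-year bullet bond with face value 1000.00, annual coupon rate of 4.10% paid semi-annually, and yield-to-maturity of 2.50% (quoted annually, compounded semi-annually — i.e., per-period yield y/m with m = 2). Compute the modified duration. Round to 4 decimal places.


Coupon per period c = face * coupon_rate / m = 20.500000
Periods per year m = 2; per-period yield y/m = 0.012500
Number of cashflows N = 20
Cashflows (t years, CF_t, discount factor 1/(1+y/m)^(m*t), PV):
  t = 0.5000: CF_t = 20.500000, DF = 0.987654, PV = 20.246914
  t = 1.0000: CF_t = 20.500000, DF = 0.975461, PV = 19.996952
  t = 1.5000: CF_t = 20.500000, DF = 0.963418, PV = 19.750076
  t = 2.0000: CF_t = 20.500000, DF = 0.951524, PV = 19.506248
  t = 2.5000: CF_t = 20.500000, DF = 0.939777, PV = 19.265430
  t = 3.0000: CF_t = 20.500000, DF = 0.928175, PV = 19.027585
  t = 3.5000: CF_t = 20.500000, DF = 0.916716, PV = 18.792677
  t = 4.0000: CF_t = 20.500000, DF = 0.905398, PV = 18.560668
  t = 4.5000: CF_t = 20.500000, DF = 0.894221, PV = 18.331524
  t = 5.0000: CF_t = 20.500000, DF = 0.883181, PV = 18.105209
  t = 5.5000: CF_t = 20.500000, DF = 0.872277, PV = 17.881688
  t = 6.0000: CF_t = 20.500000, DF = 0.861509, PV = 17.660926
  t = 6.5000: CF_t = 20.500000, DF = 0.850873, PV = 17.442890
  t = 7.0000: CF_t = 20.500000, DF = 0.840368, PV = 17.227546
  t = 7.5000: CF_t = 20.500000, DF = 0.829993, PV = 17.014860
  t = 8.0000: CF_t = 20.500000, DF = 0.819746, PV = 16.804800
  t = 8.5000: CF_t = 20.500000, DF = 0.809626, PV = 16.597333
  t = 9.0000: CF_t = 20.500000, DF = 0.799631, PV = 16.392428
  t = 9.5000: CF_t = 20.500000, DF = 0.789759, PV = 16.190052
  t = 10.0000: CF_t = 1020.500000, DF = 0.780009, PV = 795.998724
Price P = sum_t PV_t = 1140.794529
First compute Macaulay numerator sum_t t * PV_t:
  t * PV_t at t = 0.5000: 10.123457
  t * PV_t at t = 1.0000: 19.996952
  t * PV_t at t = 1.5000: 29.625114
  t * PV_t at t = 2.0000: 39.012495
  t * PV_t at t = 2.5000: 48.163574
  t * PV_t at t = 3.0000: 57.082755
  t * PV_t at t = 3.5000: 65.774368
  t * PV_t at t = 4.0000: 74.242673
  t * PV_t at t = 4.5000: 82.491858
  t * PV_t at t = 5.0000: 90.526045
  t * PV_t at t = 5.5000: 98.349283
  t * PV_t at t = 6.0000: 105.965558
  t * PV_t at t = 6.5000: 113.378786
  t * PV_t at t = 7.0000: 120.592821
  t * PV_t at t = 7.5000: 127.611451
  t * PV_t at t = 8.0000: 134.438401
  t * PV_t at t = 8.5000: 141.077334
  t * PV_t at t = 9.0000: 147.531853
  t * PV_t at t = 9.5000: 153.805498
  t * PV_t at t = 10.0000: 7959.987236
Macaulay duration D = 9619.777511 / 1140.794529 = 8.432524
Modified duration = D / (1 + y/m) = 8.432524 / (1 + 0.012500) = 8.328419

Answer: Modified duration = 8.3284


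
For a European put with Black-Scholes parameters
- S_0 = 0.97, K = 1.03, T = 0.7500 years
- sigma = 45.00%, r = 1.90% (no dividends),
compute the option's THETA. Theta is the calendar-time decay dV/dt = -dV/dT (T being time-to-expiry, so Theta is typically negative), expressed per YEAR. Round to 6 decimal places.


d1 = 0.0774149481; d2 = -0.3122964836
phi(d1) = 0.3977486244; exp(-qT) = 1.0000000000; exp(-rT) = 0.9858510507
Theta = -S*exp(-qT)*phi(d1)*sigma/(2*sqrt(T)) + r*K*exp(-rT)*N(-d2) - q*S*exp(-qT)*N(-d1)
N(-d1) = 0.4691467248; N(-d2) = 0.6225923939; sqrt(T) = 0.8660254038
Term 1 = -0.9700 * 1.0000000000 * 0.3977486244 * 0.4500 / (2 * 0.8660254038) = -0.1002379802
Term 2 = 0.0190 * 1.0300 * 0.9858510507 * 0.6225923939 = 0.0120117405
Term 3 = 0 (no dividend yield, q = 0)
Theta = -0.1002379802 + (0.0120117405) + (0.0000000000) = -0.088226

Answer: Theta = -0.088226


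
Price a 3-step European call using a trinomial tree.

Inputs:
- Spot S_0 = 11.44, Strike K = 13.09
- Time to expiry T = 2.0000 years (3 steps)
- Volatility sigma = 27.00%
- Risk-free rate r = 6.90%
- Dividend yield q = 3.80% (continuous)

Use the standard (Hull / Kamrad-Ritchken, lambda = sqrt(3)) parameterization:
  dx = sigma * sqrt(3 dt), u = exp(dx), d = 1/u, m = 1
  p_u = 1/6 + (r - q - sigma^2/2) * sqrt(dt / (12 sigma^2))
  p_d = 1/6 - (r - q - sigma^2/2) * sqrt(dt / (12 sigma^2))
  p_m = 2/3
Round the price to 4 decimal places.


dt = T/N = 0.666667; dx = sigma*sqrt(3*dt) = 0.381838
u = exp(dx) = 1.464974; d = 1/u = 0.682606
p_u = 0.161909, p_m = 0.666667, p_d = 0.171424
Discount per step: exp(-r*dt) = 0.955042
Stock lattice S(k, j) with j the centered position index:
  k=0: S(0,+0) = 11.4400
  k=1: S(1,-1) = 7.8090; S(1,+0) = 11.4400; S(1,+1) = 16.7593
  k=2: S(2,-2) = 5.3305; S(2,-1) = 7.8090; S(2,+0) = 11.4400; S(2,+1) = 16.7593; S(2,+2) = 24.5520
  k=3: S(3,-3) = 3.6386; S(3,-2) = 5.3305; S(3,-1) = 7.8090; S(3,+0) = 11.4400; S(3,+1) = 16.7593; S(3,+2) = 24.5520; S(3,+3) = 35.9680
Terminal payoffs V(N, j) = max(S_T - K, 0):
  V(3,-3) = 0.000000; V(3,-2) = 0.000000; V(3,-1) = 0.000000; V(3,+0) = 0.000000; V(3,+1) = 3.669305; V(3,+2) = 11.461951; V(3,+3) = 22.877975
Backward induction: V(k, j) = exp(-r*dt) * [p_u * V(k+1, j+1) + p_m * V(k+1, j) + p_d * V(k+1, j-1)]
  V(2,-2) = exp(-r*dt) * [p_u*0.000000 + p_m*0.000000 + p_d*0.000000] = 0.000000
  V(2,-1) = exp(-r*dt) * [p_u*0.000000 + p_m*0.000000 + p_d*0.000000] = 0.000000
  V(2,+0) = exp(-r*dt) * [p_u*3.669305 + p_m*0.000000 + p_d*0.000000] = 0.567384
  V(2,+1) = exp(-r*dt) * [p_u*11.461951 + p_m*3.669305 + p_d*0.000000] = 4.108587
  V(2,+2) = exp(-r*dt) * [p_u*22.877975 + p_m*11.461951 + p_d*3.669305] = 11.436110
  V(1,-1) = exp(-r*dt) * [p_u*0.567384 + p_m*0.000000 + p_d*0.000000] = 0.087735
  V(1,+0) = exp(-r*dt) * [p_u*4.108587 + p_m*0.567384 + p_d*0.000000] = 0.996561
  V(1,+1) = exp(-r*dt) * [p_u*11.436110 + p_m*4.108587 + p_d*0.567384] = 4.477170
  V(0,+0) = exp(-r*dt) * [p_u*4.477170 + p_m*0.996561 + p_d*0.087735] = 1.341173

Answer: Price = V(0,0) = 1.3412


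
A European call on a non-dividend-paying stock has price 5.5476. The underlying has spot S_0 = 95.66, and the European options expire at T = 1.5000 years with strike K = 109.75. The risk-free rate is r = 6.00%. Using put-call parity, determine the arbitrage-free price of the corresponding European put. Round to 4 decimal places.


Answer: Put price = 10.1915

Derivation:
Put-call parity: C - P = S_0 * exp(-qT) - K * exp(-rT).
S_0 * exp(-qT) = 95.6600 * 1.00000000 = 95.66000000
K * exp(-rT) = 109.7500 * 0.91393119 = 100.30394758
P = C - S*exp(-qT) + K*exp(-rT)
P = 5.5476 - 95.66000000 + 100.30394758 = 10.1915


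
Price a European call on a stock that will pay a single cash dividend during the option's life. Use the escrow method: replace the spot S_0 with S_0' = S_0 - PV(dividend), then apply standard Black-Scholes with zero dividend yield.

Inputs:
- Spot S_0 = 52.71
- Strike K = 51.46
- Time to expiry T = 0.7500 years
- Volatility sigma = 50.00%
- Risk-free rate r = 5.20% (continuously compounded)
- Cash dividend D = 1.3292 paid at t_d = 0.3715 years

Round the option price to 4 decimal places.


PV(D) = D * exp(-r * t_d) = 1.3292 * 0.98086740 = 1.30376894
S_0' = S_0 - PV(D) = 52.7100 - 1.30376894 = 51.40623106
d1 = (ln(S_0'/K) + (r + sigma^2/2)*T) / (sigma*sqrt(T)) = 0.30415871
d2 = d1 - sigma*sqrt(T) = -0.12885399
exp(-rT) = 0.96175071
N(d1) = 0.61949651; N(d2) = 0.44873659
C = S_0' * N(d1) - K * exp(-rT) * N(d2) = 51.40623106 * 0.61949651 - 51.4600 * 0.96175071 * 0.44873659 = 9.6372

Answer: Price = 9.6372


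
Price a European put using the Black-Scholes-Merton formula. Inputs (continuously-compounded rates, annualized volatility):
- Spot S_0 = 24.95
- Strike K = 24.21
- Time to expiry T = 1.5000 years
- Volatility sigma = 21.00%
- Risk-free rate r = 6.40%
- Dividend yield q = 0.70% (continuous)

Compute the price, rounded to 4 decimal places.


Answer: Price = 1.2763

Derivation:
d1 = (ln(S/K) + (r - q + 0.5*sigma^2) * T) / (sigma * sqrt(T)) = 0.57809144
d2 = d1 - sigma * sqrt(T) = 0.32089502
exp(-rT) = 0.90846402; exp(-qT) = 0.98955493
P = K * exp(-rT) * N(-d2) - S_0 * exp(-qT) * N(-d1)
N(-d1) = 0.28160119; N(-d2) = 0.37414497
P = 24.2100 * 0.90846402 * 0.37414497 - 24.9500 * 0.98955493 * 0.28160119 = 1.2763


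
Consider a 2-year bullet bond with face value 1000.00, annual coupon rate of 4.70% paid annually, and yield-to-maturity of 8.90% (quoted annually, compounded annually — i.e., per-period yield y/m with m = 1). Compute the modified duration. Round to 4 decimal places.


Answer: Modified duration = 1.7937

Derivation:
Coupon per period c = face * coupon_rate / m = 47.000000
Periods per year m = 1; per-period yield y/m = 0.089000
Number of cashflows N = 2
Cashflows (t years, CF_t, discount factor 1/(1+y/m)^(m*t), PV):
  t = 1.0000: CF_t = 47.000000, DF = 0.918274, PV = 43.158861
  t = 2.0000: CF_t = 1047.000000, DF = 0.843226, PV = 882.858133
Price P = sum_t PV_t = 926.016994
First compute Macaulay numerator sum_t t * PV_t:
  t * PV_t at t = 1.0000: 43.158861
  t * PV_t at t = 2.0000: 1765.716266
Macaulay duration D = 1808.875127 / 926.016994 = 1.953393
Modified duration = D / (1 + y/m) = 1.953393 / (1 + 0.089000) = 1.793749


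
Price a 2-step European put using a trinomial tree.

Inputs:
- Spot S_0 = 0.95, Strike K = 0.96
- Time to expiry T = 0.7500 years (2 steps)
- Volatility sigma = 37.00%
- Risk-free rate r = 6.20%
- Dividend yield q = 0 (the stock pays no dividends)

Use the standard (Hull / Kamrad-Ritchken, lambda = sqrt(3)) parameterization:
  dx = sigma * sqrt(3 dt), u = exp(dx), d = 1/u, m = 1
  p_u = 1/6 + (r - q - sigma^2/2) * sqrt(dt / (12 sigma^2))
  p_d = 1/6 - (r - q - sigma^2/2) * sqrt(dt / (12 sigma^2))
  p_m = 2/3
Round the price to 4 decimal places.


dt = T/N = 0.375000; dx = sigma*sqrt(3*dt) = 0.392444
u = exp(dx) = 1.480595; d = 1/u = 0.675404
p_u = 0.163585, p_m = 0.666667, p_d = 0.169748
Discount per step: exp(-r*dt) = 0.977018
Stock lattice S(k, j) with j the centered position index:
  k=0: S(0,+0) = 0.9500
  k=1: S(1,-1) = 0.6416; S(1,+0) = 0.9500; S(1,+1) = 1.4066
  k=2: S(2,-2) = 0.4334; S(2,-1) = 0.6416; S(2,+0) = 0.9500; S(2,+1) = 1.4066; S(2,+2) = 2.0826
Terminal payoffs V(N, j) = max(K - S_T, 0):
  V(2,-2) = 0.526638; V(2,-1) = 0.318366; V(2,+0) = 0.010000; V(2,+1) = 0.000000; V(2,+2) = 0.000000
Backward induction: V(k, j) = exp(-r*dt) * [p_u * V(k+1, j+1) + p_m * V(k+1, j) + p_d * V(k+1, j-1)]
  V(1,-1) = exp(-r*dt) * [p_u*0.010000 + p_m*0.318366 + p_d*0.526638] = 0.296306
  V(1,+0) = exp(-r*dt) * [p_u*0.000000 + p_m*0.010000 + p_d*0.318366] = 0.059314
  V(1,+1) = exp(-r*dt) * [p_u*0.000000 + p_m*0.000000 + p_d*0.010000] = 0.001658
  V(0,+0) = exp(-r*dt) * [p_u*0.001658 + p_m*0.059314 + p_d*0.296306] = 0.088040

Answer: Price = V(0,0) = 0.0880


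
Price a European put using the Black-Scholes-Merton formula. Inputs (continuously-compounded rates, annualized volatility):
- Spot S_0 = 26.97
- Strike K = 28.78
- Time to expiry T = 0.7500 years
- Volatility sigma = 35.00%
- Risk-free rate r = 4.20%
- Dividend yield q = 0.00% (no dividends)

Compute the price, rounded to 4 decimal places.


Answer: Price = 3.7828

Derivation:
d1 = (ln(S/K) + (r - q + 0.5*sigma^2) * T) / (sigma * sqrt(T)) = 0.04117971
d2 = d1 - sigma * sqrt(T) = -0.26192918
exp(-rT) = 0.96899096; exp(-qT) = 1.00000000
P = K * exp(-rT) * N(-d2) - S_0 * exp(-qT) * N(-d1)
N(-d1) = 0.48357632; N(-d2) = 0.60331198
P = 28.7800 * 0.96899096 * 0.60331198 - 26.9700 * 1.00000000 * 0.48357632 = 3.7828


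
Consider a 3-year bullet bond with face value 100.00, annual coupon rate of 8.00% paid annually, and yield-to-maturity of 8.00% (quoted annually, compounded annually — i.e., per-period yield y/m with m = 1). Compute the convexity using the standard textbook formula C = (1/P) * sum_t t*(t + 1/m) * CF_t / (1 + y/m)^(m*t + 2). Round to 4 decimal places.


Coupon per period c = face * coupon_rate / m = 8.000000
Periods per year m = 1; per-period yield y/m = 0.080000
Number of cashflows N = 3
Cashflows (t years, CF_t, discount factor 1/(1+y/m)^(m*t), PV):
  t = 1.0000: CF_t = 8.000000, DF = 0.925926, PV = 7.407407
  t = 2.0000: CF_t = 8.000000, DF = 0.857339, PV = 6.858711
  t = 3.0000: CF_t = 108.000000, DF = 0.793832, PV = 85.733882
Price P = sum_t PV_t = 100.000000
Convexity numerator sum_t t*(t + 1/m) * CF_t / (1+y/m)^(m*t + 2):
  t = 1.0000: term = 12.701316
  t = 2.0000: term = 35.281433
  t = 3.0000: term = 882.035823
Convexity = (1/P) * sum = 930.018572 / 100.000000 = 9.300186

Answer: Convexity = 9.3002


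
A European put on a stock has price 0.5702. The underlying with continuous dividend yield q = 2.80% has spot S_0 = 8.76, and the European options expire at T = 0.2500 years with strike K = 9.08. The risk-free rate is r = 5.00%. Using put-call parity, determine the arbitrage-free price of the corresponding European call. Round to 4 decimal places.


Answer: Call price = 0.3019

Derivation:
Put-call parity: C - P = S_0 * exp(-qT) - K * exp(-rT).
S_0 * exp(-qT) = 8.7600 * 0.99302444 = 8.69889412
K * exp(-rT) = 9.0800 * 0.98757780 = 8.96720643
C = P + S*exp(-qT) - K*exp(-rT)
C = 0.5702 + 8.69889412 - 8.96720643 = 0.3019


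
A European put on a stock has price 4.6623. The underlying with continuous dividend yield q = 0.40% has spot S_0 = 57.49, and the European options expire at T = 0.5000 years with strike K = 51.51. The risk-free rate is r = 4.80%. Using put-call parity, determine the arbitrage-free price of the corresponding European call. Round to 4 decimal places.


Answer: Call price = 11.7490

Derivation:
Put-call parity: C - P = S_0 * exp(-qT) - K * exp(-rT).
S_0 * exp(-qT) = 57.4900 * 0.99800200 = 57.37513490
K * exp(-rT) = 51.5100 * 0.97628571 = 50.28847691
C = P + S*exp(-qT) - K*exp(-rT)
C = 4.6623 + 57.37513490 - 50.28847691 = 11.7490


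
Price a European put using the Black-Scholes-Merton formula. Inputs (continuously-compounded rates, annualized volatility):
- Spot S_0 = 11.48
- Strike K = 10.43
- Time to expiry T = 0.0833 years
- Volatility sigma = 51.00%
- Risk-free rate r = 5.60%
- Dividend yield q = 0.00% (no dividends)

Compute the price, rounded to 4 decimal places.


d1 = (ln(S/K) + (r - q + 0.5*sigma^2) * T) / (sigma * sqrt(T)) = 0.75694273
d2 = d1 - sigma * sqrt(T) = 0.60974786
exp(-rT) = 0.99534606; exp(-qT) = 1.00000000
P = K * exp(-rT) * N(-d2) - S_0 * exp(-qT) * N(-d1)
N(-d1) = 0.22454209; N(-d2) = 0.27101442
P = 10.4300 * 0.99534606 * 0.27101442 - 11.4800 * 1.00000000 * 0.22454209 = 0.2358

Answer: Price = 0.2358


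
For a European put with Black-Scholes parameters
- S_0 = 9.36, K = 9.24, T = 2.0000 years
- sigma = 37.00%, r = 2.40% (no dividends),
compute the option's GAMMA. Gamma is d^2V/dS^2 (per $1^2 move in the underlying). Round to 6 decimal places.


Answer: Gamma = 0.075838

Derivation:
d1 = 0.3780219700; d2 = -0.1452370481
phi(d1) = 0.3714322359; exp(-qT) = 1.0000000000; exp(-rT) = 0.9531337871
Gamma = exp(-qT) * phi(d1) / (S * sigma * sqrt(T)) = 1.0000000000 * 0.3714322359 / (9.3600 * 0.3700 * 1.4142135624) = 0.075838


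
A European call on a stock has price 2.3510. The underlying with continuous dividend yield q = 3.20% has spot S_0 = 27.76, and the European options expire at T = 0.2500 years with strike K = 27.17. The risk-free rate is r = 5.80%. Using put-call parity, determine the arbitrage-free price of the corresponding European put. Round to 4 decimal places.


Put-call parity: C - P = S_0 * exp(-qT) - K * exp(-rT).
S_0 * exp(-qT) = 27.7600 * 0.99203191 = 27.53880596
K * exp(-rT) = 27.1700 * 0.98560462 = 26.77887749
P = C - S*exp(-qT) + K*exp(-rT)
P = 2.3510 - 27.53880596 + 26.77887749 = 1.5911

Answer: Put price = 1.5911


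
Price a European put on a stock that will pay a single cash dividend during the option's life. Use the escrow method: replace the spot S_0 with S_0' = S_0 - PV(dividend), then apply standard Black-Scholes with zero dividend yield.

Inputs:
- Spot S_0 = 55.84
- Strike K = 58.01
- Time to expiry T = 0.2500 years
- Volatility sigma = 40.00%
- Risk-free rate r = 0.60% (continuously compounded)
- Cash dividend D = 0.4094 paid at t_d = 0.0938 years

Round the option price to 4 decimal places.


PV(D) = D * exp(-r * t_d) = 0.4094 * 0.99943736 = 0.40916965
S_0' = S_0 - PV(D) = 55.8400 - 0.40916965 = 55.43083035
d1 = (ln(S_0'/K) + (r + sigma^2/2)*T) / (sigma*sqrt(T)) = -0.11989733
d2 = d1 - sigma*sqrt(T) = -0.31989733
exp(-rT) = 0.99850112
N(-d1) = 0.54771776; N(-d2) = 0.62547692
P = K * exp(-rT) * N(-d2) - S_0' * N(-d1) = 58.0100 * 0.99850112 * 0.62547692 - 55.43083035 * 0.54771776 = 5.8691

Answer: Price = 5.8691


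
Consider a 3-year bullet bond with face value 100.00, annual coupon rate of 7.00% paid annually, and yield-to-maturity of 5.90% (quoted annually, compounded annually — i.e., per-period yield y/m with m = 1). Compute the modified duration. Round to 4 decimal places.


Coupon per period c = face * coupon_rate / m = 7.000000
Periods per year m = 1; per-period yield y/m = 0.059000
Number of cashflows N = 3
Cashflows (t years, CF_t, discount factor 1/(1+y/m)^(m*t), PV):
  t = 1.0000: CF_t = 7.000000, DF = 0.944287, PV = 6.610009
  t = 2.0000: CF_t = 7.000000, DF = 0.891678, PV = 6.241746
  t = 3.0000: CF_t = 107.000000, DF = 0.842000, PV = 90.094006
Price P = sum_t PV_t = 102.945762
First compute Macaulay numerator sum_t t * PV_t:
  t * PV_t at t = 1.0000: 6.610009
  t * PV_t at t = 2.0000: 12.483493
  t * PV_t at t = 3.0000: 270.282018
Macaulay duration D = 289.375520 / 102.945762 = 2.810951
Modified duration = D / (1 + y/m) = 2.810951 / (1 + 0.059000) = 2.654345

Answer: Modified duration = 2.6543


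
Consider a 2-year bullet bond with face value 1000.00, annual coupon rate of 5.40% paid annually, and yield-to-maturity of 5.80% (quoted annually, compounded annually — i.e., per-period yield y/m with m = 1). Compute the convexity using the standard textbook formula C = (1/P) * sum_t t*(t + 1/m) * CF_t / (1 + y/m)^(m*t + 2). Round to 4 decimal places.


Coupon per period c = face * coupon_rate / m = 54.000000
Periods per year m = 1; per-period yield y/m = 0.058000
Number of cashflows N = 2
Cashflows (t years, CF_t, discount factor 1/(1+y/m)^(m*t), PV):
  t = 1.0000: CF_t = 54.000000, DF = 0.945180, PV = 51.039698
  t = 2.0000: CF_t = 1054.000000, DF = 0.893364, PV = 941.606126
Price P = sum_t PV_t = 992.645824
Convexity numerator sum_t t*(t + 1/m) * CF_t / (1+y/m)^(m*t + 2):
  t = 1.0000: term = 91.194102
  t = 2.0000: term = 5047.184614
Convexity = (1/P) * sum = 5138.378716 / 992.645824 = 5.176447

Answer: Convexity = 5.1764
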